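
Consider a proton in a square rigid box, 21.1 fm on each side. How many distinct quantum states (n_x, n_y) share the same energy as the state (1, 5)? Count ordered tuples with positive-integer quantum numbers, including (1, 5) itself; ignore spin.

The level has n_x² + n_y² = 26. The ordered positive-integer solutions are (1, 5), (5, 1).
That gives 2 states.

degeneracy = 2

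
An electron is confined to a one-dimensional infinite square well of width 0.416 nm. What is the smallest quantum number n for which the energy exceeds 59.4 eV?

E_1 = h²/(8m_eL²) = 3.481×10^-19 J = 2.173 eV.
Need n² > 59.4/2.173 = 27.34, i.e. n > 5.229.
The smallest integer satisfying this is n = 6.

n = 6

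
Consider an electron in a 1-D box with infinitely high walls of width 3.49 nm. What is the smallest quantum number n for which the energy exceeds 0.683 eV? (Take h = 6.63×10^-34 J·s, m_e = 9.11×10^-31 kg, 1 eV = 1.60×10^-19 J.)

E_1 = h²/(8m_eL²) = 4.952×10^-21 J = 0.03095 eV.
Need n² > 0.683/0.03095 = 22.07, i.e. n > 4.698.
The smallest integer satisfying this is n = 5.

n = 5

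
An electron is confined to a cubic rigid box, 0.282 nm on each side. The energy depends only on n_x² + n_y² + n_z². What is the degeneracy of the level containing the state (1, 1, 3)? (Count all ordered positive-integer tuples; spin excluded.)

degeneracy = 3

The level has n_x² + n_y² + n_z² = 11. The ordered positive-integer solutions are (1, 1, 3), (1, 3, 1), (3, 1, 1).
That gives 3 states.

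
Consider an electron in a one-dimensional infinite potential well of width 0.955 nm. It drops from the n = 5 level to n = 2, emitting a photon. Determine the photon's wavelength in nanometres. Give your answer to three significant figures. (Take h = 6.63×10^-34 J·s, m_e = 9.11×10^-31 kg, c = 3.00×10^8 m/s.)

E_1 = h²/(8m_eL²) = 6.613×10^-20 J, so ΔE = (5² − 2²)E_1 = 1.389×10^-18 J.
λ = hc/ΔE = (6.63×10^-34·3.00×10^8)/1.389×10^-18 = 1.43×10^-7 m = 143 nm.

λ = 143 nm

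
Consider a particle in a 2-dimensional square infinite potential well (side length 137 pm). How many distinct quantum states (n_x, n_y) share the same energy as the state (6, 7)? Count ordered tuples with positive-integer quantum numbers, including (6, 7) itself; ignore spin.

The level has n_x² + n_y² = 85. The ordered positive-integer solutions are (2, 9), (6, 7), (7, 6), (9, 2).
That gives 4 states.

degeneracy = 4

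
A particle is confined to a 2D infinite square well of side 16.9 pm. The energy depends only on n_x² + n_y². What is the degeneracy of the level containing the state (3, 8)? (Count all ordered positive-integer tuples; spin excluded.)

degeneracy = 2

The level has n_x² + n_y² = 73. The ordered positive-integer solutions are (3, 8), (8, 3).
That gives 2 states.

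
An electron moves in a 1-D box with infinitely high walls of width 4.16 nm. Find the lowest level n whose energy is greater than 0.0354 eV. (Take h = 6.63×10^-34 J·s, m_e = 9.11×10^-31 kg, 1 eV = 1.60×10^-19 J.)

n = 2

E_1 = h²/(8m_eL²) = 3.485×10^-21 J = 0.02178 eV.
Need n² > 0.0354/0.02178 = 1.625, i.e. n > 1.275.
The smallest integer satisfying this is n = 2.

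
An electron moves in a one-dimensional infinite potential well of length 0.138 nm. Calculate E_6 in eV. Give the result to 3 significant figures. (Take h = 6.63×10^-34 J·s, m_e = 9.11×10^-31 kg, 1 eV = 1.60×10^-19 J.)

E_6 = 713 eV

For an infinite well E_n = n²h²/(8m_eL²), so E_1 = h²/(8m_eL²) = (6.63×10^-34)²/(8·9.11×10^-31·(1.38×10^-10 m)²) = 3.167×10^-18 J.
Then E_6 = 6²·E_1 = 36·3.167×10^-18 J = 1.140×10^-16 J.
Converting, E_6 = 1.140×10^-16 J / (1.60×10^-19 J/eV) = 713 eV.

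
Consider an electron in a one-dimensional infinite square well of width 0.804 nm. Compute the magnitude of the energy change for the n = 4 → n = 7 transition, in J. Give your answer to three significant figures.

|ΔE| = 3.08×10^-18 J

E_1 = h²/(8m_eL²) = 9.320×10^-20 J.
|ΔE| = |4² − 7²|·E_1 = 33·9.320×10^-20 J = 3.08×10^-18 J.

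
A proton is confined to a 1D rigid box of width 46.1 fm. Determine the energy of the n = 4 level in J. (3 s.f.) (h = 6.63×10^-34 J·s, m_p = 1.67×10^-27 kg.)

For an infinite well E_n = n²h²/(8m_pL²), so E_1 = h²/(8m_pL²) = (6.63×10^-34)²/(8·1.67×10^-27·(4.61×10^-14 m)²) = 1.548×10^-14 J.
Then E_4 = 4²·E_1 = 16·1.548×10^-14 J = 2.48×10^-13 J.

E_4 = 2.48×10^-13 J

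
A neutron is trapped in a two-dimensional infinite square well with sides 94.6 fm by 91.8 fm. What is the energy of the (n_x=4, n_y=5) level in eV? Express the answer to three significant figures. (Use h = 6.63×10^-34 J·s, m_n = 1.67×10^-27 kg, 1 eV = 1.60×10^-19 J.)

For a 2D rectangular well E = (h²/8m_n)·Σ n_i²/L_i² = (6.63×10^-34)²/(8·1.67×10^-27) · [4²/(94.6 fm)² + 5²/(91.8 fm)²].
Evaluating gives E = 1.564×10^-13 J = 9.78×10^5 eV.

E = 9.78×10^5 eV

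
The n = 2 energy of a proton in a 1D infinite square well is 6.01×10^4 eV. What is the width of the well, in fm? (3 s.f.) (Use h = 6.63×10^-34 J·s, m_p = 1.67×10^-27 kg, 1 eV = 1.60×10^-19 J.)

From E_n = n²h²/(8m_pL²), L = n·h/√(8m_pE_n).
E_2 = 6.01×10^4 eV = 9.616×10^-15 J, so L = 2·6.63×10^-34/√(8·1.67×10^-27·9.616×10^-15) = 1.17×10^-13 m = 117 fm.

L = 117 fm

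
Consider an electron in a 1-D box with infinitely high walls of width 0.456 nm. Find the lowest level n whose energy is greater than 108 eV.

E_1 = h²/(8m_eL²) = 2.897×10^-19 J = 1.808 eV.
Need n² > 108/1.808 = 59.73, i.e. n > 7.729.
The smallest integer satisfying this is n = 8.

n = 8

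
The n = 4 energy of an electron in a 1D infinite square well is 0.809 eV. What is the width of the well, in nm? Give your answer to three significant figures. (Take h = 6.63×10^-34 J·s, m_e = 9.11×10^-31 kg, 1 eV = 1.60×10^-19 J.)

From E_n = n²h²/(8m_eL²), L = n·h/√(8m_eE_n).
E_4 = 0.809 eV = 1.294×10^-19 J, so L = 4·6.63×10^-34/√(8·9.11×10^-31·1.294×10^-19) = 2.73×10^-9 m = 2.73 nm.

L = 2.73 nm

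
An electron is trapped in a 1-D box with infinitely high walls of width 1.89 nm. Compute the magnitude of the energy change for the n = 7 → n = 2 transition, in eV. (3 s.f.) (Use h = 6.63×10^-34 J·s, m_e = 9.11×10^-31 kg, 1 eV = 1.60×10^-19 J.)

E_1 = h²/(8m_eL²) = 1.688×10^-20 J.
|ΔE| = |7² − 2²|·E_1 = 45·1.688×10^-20 J = 7.596×10^-19 J = 4.75 eV.

|ΔE| = 4.75 eV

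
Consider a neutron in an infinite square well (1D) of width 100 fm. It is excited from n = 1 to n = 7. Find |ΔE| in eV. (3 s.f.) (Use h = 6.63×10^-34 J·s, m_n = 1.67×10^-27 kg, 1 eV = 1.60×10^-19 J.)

|ΔE| = 9.87×10^5 eV

E_1 = h²/(8m_nL²) = 3.290×10^-15 J.
|ΔE| = |1² − 7²|·E_1 = 48·3.290×10^-15 J = 1.579×10^-13 J = 9.87×10^5 eV.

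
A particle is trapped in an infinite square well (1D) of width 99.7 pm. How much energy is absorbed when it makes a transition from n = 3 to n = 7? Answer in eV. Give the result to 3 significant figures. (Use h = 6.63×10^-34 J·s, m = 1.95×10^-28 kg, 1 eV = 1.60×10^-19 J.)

|ΔE| = 7.09 eV

E_1 = h²/(8mL²) = 2.835×10^-20 J.
|ΔE| = |3² − 7²|·E_1 = 40·2.835×10^-20 J = 1.134×10^-18 J = 7.09 eV.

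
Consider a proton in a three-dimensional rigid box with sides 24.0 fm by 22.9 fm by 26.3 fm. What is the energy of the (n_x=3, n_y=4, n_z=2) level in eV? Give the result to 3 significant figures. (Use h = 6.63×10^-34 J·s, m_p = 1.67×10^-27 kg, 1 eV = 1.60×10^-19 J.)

E = 1.07×10^7 eV

For a 3D rectangular well E = (h²/8m_p)·Σ n_i²/L_i² = (6.63×10^-34)²/(8·1.67×10^-27) · [3²/(24.0 fm)² + 4²/(22.9 fm)² + 2²/(26.3 fm)²].
Evaluating gives E = 1.708×10^-12 J = 1.07×10^7 eV.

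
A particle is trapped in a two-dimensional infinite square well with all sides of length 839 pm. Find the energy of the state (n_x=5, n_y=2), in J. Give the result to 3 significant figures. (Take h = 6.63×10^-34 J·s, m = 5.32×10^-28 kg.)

E = 4.25×10^-21 J

For a 2D rectangular well E = (h²/8m)·Σ n_i²/L_i² = (6.63×10^-34)²/(8·5.32×10^-28) · [5²/(839 pm)² + 2²/(839 pm)²].
Evaluating gives E = 4.25×10^-21 J.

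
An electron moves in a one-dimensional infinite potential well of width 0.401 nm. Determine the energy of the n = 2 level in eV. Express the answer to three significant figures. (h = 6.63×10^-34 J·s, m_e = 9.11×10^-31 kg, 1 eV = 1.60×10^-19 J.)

For an infinite well E_n = n²h²/(8m_eL²), so E_1 = h²/(8m_eL²) = (6.63×10^-34)²/(8·9.11×10^-31·(4.01×10^-10 m)²) = 3.751×10^-19 J.
Then E_2 = 2²·E_1 = 4·3.751×10^-19 J = 1.500×10^-18 J.
Converting, E_2 = 1.500×10^-18 J / (1.60×10^-19 J/eV) = 9.38 eV.

E_2 = 9.38 eV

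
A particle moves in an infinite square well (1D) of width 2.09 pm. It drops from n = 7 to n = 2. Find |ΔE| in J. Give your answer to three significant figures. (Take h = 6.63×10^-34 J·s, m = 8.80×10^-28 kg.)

E_1 = h²/(8mL²) = 1.429×10^-17 J.
|ΔE| = |7² − 2²|·E_1 = 45·1.429×10^-17 J = 6.43×10^-16 J.

|ΔE| = 6.43×10^-16 J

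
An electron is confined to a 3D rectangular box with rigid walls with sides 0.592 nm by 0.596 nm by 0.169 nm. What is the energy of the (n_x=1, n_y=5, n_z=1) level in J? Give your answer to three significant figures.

For a 3D rectangular well E = (h²/8m_e)·Σ n_i²/L_i² = (6.626×10^-34)²/(8·9.109×10^-31) · [1²/(0.592 nm)² + 5²/(0.596 nm)² + 1²/(0.169 nm)²].
Evaluating gives E = 6.52×10^-18 J.

E = 6.52×10^-18 J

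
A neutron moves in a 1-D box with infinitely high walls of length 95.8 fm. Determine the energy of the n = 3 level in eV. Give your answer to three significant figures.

For an infinite well E_n = n²h²/(8m_nL²), so E_1 = h²/(8m_nL²) = (6.626×10^-34)²/(8·1.675×10^-27·(9.58×10^-14 m)²) = 3.570×10^-15 J.
Then E_3 = 3²·E_1 = 9·3.570×10^-15 J = 3.213×10^-14 J.
Converting, E_3 = 3.213×10^-14 J / (1.602×10^-19 J/eV) = 2.01×10^5 eV.

E_3 = 2.01×10^5 eV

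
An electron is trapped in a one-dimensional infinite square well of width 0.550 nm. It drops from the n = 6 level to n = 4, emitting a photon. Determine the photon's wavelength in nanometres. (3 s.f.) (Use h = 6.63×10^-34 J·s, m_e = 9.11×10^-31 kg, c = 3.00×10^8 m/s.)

λ = 49.9 nm

E_1 = h²/(8m_eL²) = 1.994×10^-19 J, so ΔE = (6² − 4²)E_1 = 3.988×10^-18 J.
λ = hc/ΔE = (6.63×10^-34·3.00×10^8)/3.988×10^-18 = 4.99×10^-8 m = 49.9 nm.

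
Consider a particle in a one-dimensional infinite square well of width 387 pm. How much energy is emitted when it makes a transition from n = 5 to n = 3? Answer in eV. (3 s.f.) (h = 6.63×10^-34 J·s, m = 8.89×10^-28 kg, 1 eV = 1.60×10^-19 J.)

E_1 = h²/(8mL²) = 4.127×10^-22 J.
|ΔE| = |5² − 3²|·E_1 = 16·4.127×10^-22 J = 6.603×10^-21 J = 0.0413 eV.

|ΔE| = 0.0413 eV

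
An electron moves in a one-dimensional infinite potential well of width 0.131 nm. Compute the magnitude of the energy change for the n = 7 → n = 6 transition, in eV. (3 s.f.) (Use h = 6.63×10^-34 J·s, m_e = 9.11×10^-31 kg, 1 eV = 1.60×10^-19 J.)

E_1 = h²/(8m_eL²) = 3.515×10^-18 J.
|ΔE| = |7² − 6²|·E_1 = 13·3.515×10^-18 J = 4.570×10^-17 J = 286 eV.

|ΔE| = 286 eV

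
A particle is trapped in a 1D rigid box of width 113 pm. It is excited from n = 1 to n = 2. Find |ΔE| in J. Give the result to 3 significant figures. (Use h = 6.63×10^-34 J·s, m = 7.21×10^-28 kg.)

E_1 = h²/(8mL²) = 5.968×10^-21 J.
|ΔE| = |1² − 2²|·E_1 = 3·5.968×10^-21 J = 1.79×10^-20 J.

|ΔE| = 1.79×10^-20 J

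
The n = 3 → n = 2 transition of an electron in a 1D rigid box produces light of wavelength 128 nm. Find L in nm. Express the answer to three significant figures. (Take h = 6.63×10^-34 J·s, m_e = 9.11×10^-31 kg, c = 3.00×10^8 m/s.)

The photon carries ΔE = hc/λ = 6.63×10^-34·3.00×10^8/1.28×10^-7 m = 1.554×10^-18 J.
Since ΔE = (3² − 2²)E_1, E_1 = 3.108×10^-19 J, and L = h/√(8m_eE_1) = 4.41×10^-10 m = 0.441 nm.

L = 0.441 nm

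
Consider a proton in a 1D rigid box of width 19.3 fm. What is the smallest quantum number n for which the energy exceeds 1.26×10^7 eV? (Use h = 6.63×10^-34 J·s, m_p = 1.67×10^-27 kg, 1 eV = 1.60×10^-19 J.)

E_1 = h²/(8m_pL²) = 8.833×10^-14 J = 5.521×10^5 eV.
Need n² > 1.26×10^7/5.521×10^5 = 22.82, i.e. n > 4.777.
The smallest integer satisfying this is n = 5.

n = 5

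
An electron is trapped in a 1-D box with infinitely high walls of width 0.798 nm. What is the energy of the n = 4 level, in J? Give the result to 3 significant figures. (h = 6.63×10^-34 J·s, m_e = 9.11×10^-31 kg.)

For an infinite well E_n = n²h²/(8m_eL²), so E_1 = h²/(8m_eL²) = (6.63×10^-34)²/(8·9.11×10^-31·(7.98×10^-10 m)²) = 9.471×10^-20 J.
Then E_4 = 4²·E_1 = 16·9.471×10^-20 J = 1.52×10^-18 J.

E_4 = 1.52×10^-18 J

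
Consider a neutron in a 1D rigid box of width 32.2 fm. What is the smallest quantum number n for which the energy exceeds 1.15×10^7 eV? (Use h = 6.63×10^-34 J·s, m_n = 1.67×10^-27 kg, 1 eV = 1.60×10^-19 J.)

n = 8

E_1 = h²/(8m_nL²) = 3.173×10^-14 J = 1.983×10^5 eV.
Need n² > 1.15×10^7/1.983×10^5 = 57.99, i.e. n > 7.615.
The smallest integer satisfying this is n = 8.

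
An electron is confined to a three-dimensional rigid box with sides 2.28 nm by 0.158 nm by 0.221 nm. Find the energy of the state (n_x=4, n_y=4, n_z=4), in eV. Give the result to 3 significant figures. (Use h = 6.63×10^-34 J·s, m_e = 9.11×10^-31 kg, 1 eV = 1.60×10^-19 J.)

For a 3D rectangular well E = (h²/8m_e)·Σ n_i²/L_i² = (6.63×10^-34)²/(8·9.11×10^-31) · [4²/(2.28 nm)² + 4²/(0.158 nm)² + 4²/(0.221 nm)²].
Evaluating gives E = 5.860×10^-17 J = 366 eV.

E = 366 eV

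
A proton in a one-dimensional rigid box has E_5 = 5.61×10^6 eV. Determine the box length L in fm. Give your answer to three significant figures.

From E_n = n²h²/(8m_pL²), L = n·h/√(8m_pE_n).
E_5 = 5.61×10^6 eV = 8.987×10^-13 J, so L = 5·6.626×10^-34/√(8·1.673×10^-27·8.987×10^-13) = 3.02×10^-14 m = 30.2 fm.

L = 30.2 fm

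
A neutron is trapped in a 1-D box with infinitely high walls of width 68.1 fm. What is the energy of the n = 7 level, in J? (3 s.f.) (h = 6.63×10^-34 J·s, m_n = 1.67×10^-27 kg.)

E_7 = 3.48×10^-13 J

For an infinite well E_n = n²h²/(8m_nL²), so E_1 = h²/(8m_nL²) = (6.63×10^-34)²/(8·1.67×10^-27·(6.81×10^-14 m)²) = 7.095×10^-15 J.
Then E_7 = 7²·E_1 = 49·7.095×10^-15 J = 3.48×10^-13 J.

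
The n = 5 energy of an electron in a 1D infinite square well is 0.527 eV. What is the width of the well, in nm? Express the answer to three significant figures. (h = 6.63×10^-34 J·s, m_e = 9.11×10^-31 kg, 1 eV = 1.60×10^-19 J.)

From E_n = n²h²/(8m_eL²), L = n·h/√(8m_eE_n).
E_5 = 0.527 eV = 8.432×10^-20 J, so L = 5·6.63×10^-34/√(8·9.11×10^-31·8.432×10^-20) = 4.23×10^-9 m = 4.23 nm.

L = 4.23 nm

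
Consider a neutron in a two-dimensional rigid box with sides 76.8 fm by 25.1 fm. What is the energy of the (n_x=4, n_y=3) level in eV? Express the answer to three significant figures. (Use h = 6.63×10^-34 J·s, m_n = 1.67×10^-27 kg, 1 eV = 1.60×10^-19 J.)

E = 3.50×10^6 eV

For a 2D rectangular well E = (h²/8m_n)·Σ n_i²/L_i² = (6.63×10^-34)²/(8·1.67×10^-27) · [4²/(76.8 fm)² + 3²/(25.1 fm)²].
Evaluating gives E = 5.593×10^-13 J = 3.50×10^6 eV.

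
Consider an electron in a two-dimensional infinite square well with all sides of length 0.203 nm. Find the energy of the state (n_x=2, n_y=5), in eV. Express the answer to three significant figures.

For a 2D rectangular well E = (h²/8m_e)·Σ n_i²/L_i² = (6.626×10^-34)²/(8·9.109×10^-31) · [2²/(0.203 nm)² + 5²/(0.203 nm)²].
Evaluating gives E = 4.240×10^-17 J = 265 eV.

E = 265 eV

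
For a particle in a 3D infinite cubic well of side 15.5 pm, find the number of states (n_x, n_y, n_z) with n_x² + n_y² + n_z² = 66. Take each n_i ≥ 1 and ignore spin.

degeneracy = 12

The level has n_x² + n_y² + n_z² = 66. The ordered positive-integer solutions are (1, 1, 8), (1, 4, 7), (1, 7, 4), (1, 8, 1), (4, 1, 7), (4, 5, 5), (4, 7, 1), (5, 4, 5), (5, 5, 4), (7, 1, 4), (7, 4, 1), (8, 1, 1).
That gives 12 states.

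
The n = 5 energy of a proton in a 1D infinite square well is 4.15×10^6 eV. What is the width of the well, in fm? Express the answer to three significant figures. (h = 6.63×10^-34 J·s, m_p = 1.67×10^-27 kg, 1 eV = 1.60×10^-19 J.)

From E_n = n²h²/(8m_pL²), L = n·h/√(8m_pE_n).
E_5 = 4.15×10^6 eV = 6.640×10^-13 J, so L = 5·6.63×10^-34/√(8·1.67×10^-27·6.640×10^-13) = 3.52×10^-14 m = 35.2 fm.

L = 35.2 fm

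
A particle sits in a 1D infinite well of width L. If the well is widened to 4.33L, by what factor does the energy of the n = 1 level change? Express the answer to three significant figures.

E_n ∝ 1/L², so the energy scales by 1/4.33² = 0.0533.

0.0533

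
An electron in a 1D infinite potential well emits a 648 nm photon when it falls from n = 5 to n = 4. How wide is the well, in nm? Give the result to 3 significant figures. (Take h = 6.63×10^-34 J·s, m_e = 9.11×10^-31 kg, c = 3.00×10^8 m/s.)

The photon carries ΔE = hc/λ = 6.63×10^-34·3.00×10^8/6.48×10^-7 m = 3.069×10^-19 J.
Since ΔE = (5² − 4²)E_1, E_1 = 3.410×10^-20 J, and L = h/√(8m_eE_1) = 1.33×10^-9 m = 1.33 nm.

L = 1.33 nm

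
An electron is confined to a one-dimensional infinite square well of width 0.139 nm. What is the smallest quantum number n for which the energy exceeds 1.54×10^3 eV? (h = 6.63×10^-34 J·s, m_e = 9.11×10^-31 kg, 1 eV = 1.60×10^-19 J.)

n = 9

E_1 = h²/(8m_eL²) = 3.122×10^-18 J = 19.51 eV.
Need n² > 1.54×10^3/19.51 = 78.93, i.e. n > 8.884.
The smallest integer satisfying this is n = 9.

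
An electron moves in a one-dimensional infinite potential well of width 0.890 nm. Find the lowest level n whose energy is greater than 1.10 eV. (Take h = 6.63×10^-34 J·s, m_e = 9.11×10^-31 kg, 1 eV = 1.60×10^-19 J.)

E_1 = h²/(8m_eL²) = 7.614×10^-20 J = 0.4759 eV.
Need n² > 1.10/0.4759 = 2.311, i.e. n > 1.520.
The smallest integer satisfying this is n = 2.

n = 2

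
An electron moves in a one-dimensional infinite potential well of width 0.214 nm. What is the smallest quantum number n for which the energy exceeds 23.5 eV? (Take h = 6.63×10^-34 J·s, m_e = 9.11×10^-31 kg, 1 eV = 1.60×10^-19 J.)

E_1 = h²/(8m_eL²) = 1.317×10^-18 J = 8.231 eV.
Need n² > 23.5/8.231 = 2.855, i.e. n > 1.690.
The smallest integer satisfying this is n = 2.

n = 2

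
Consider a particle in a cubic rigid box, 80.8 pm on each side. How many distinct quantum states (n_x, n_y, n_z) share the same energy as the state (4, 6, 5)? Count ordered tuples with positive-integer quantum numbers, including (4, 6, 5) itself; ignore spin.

The level has n_x² + n_y² + n_z² = 77. The ordered positive-integer solutions are (2, 3, 8), (2, 8, 3), (3, 2, 8), (3, 8, 2), (4, 5, 6), (4, 6, 5), (5, 4, 6), (5, 6, 4), (6, 4, 5), (6, 5, 4), (8, 2, 3), (8, 3, 2).
That gives 12 states.

degeneracy = 12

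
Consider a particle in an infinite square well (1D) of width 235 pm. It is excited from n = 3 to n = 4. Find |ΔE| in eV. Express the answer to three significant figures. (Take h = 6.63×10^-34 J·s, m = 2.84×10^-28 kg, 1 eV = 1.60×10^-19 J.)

|ΔE| = 0.153 eV

E_1 = h²/(8mL²) = 3.503×10^-21 J.
|ΔE| = |3² − 4²|·E_1 = 7·3.503×10^-21 J = 2.452×10^-20 J = 0.153 eV.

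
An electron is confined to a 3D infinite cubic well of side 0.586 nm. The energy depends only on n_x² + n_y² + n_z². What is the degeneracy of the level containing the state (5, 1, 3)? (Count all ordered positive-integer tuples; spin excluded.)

degeneracy = 6

The level has n_x² + n_y² + n_z² = 35. The ordered positive-integer solutions are (1, 3, 5), (1, 5, 3), (3, 1, 5), (3, 5, 1), (5, 1, 3), (5, 3, 1).
That gives 6 states.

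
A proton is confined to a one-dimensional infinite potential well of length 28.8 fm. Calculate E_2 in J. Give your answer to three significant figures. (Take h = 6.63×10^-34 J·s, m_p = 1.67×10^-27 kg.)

For an infinite well E_n = n²h²/(8m_pL²), so E_1 = h²/(8m_pL²) = (6.63×10^-34)²/(8·1.67×10^-27·(2.88×10^-14 m)²) = 3.967×10^-14 J.
Then E_2 = 2²·E_1 = 4·3.967×10^-14 J = 1.59×10^-13 J.

E_2 = 1.59×10^-13 J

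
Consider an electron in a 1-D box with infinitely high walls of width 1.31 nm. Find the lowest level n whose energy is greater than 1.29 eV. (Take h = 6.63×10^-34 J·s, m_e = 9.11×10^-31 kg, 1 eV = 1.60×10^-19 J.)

E_1 = h²/(8m_eL²) = 3.515×10^-20 J = 0.2197 eV.
Need n² > 1.29/0.2197 = 5.872, i.e. n > 2.423.
The smallest integer satisfying this is n = 3.

n = 3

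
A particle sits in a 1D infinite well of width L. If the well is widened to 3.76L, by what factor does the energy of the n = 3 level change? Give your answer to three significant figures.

E_n ∝ 1/L², so the energy scales by 1/3.76² = 0.0707.

0.0707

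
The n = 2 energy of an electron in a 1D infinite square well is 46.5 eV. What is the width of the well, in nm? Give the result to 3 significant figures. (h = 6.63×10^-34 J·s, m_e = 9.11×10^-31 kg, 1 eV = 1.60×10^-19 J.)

L = 0.180 nm

From E_n = n²h²/(8m_eL²), L = n·h/√(8m_eE_n).
E_2 = 46.5 eV = 7.440×10^-18 J, so L = 2·6.63×10^-34/√(8·9.11×10^-31·7.440×10^-18) = 1.80×10^-10 m = 0.180 nm.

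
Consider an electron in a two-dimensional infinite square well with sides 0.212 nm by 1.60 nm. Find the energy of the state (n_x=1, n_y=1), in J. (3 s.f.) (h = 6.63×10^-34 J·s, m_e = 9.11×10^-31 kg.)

E = 1.37×10^-18 J

For a 2D rectangular well E = (h²/8m_e)·Σ n_i²/L_i² = (6.63×10^-34)²/(8·9.11×10^-31) · [1²/(0.212 nm)² + 1²/(1.60 nm)²].
Evaluating gives E = 1.37×10^-18 J.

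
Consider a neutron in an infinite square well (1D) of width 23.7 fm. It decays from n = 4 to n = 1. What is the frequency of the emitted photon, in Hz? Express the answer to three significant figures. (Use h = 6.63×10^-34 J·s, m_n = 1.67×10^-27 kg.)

E_1 = h²/(8m_nL²) = 5.858×10^-14 J and ΔE = (4² − 1²)E_1 = 8.787×10^-13 J.
f = ΔE/h = 8.787×10^-13/6.63×10^-34 = 1.33×10^21 Hz.

f = 1.33×10^21 Hz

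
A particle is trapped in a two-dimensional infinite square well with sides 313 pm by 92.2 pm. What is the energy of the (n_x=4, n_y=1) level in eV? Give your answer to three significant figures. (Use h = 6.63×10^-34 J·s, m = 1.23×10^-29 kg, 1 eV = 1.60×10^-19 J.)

E = 7.84 eV

For a 2D rectangular well E = (h²/8m)·Σ n_i²/L_i² = (6.63×10^-34)²/(8·1.23×10^-29) · [4²/(313 pm)² + 1²/(92.2 pm)²].
Evaluating gives E = 1.255×10^-18 J = 7.84 eV.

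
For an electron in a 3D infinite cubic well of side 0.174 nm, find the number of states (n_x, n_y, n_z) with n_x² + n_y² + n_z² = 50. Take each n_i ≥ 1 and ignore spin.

degeneracy = 6

The level has n_x² + n_y² + n_z² = 50. The ordered positive-integer solutions are (3, 4, 5), (3, 5, 4), (4, 3, 5), (4, 5, 3), (5, 3, 4), (5, 4, 3).
That gives 6 states.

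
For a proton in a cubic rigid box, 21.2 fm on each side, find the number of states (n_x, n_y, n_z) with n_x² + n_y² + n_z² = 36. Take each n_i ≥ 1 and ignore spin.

degeneracy = 3

The level has n_x² + n_y² + n_z² = 36. The ordered positive-integer solutions are (2, 4, 4), (4, 2, 4), (4, 4, 2).
That gives 3 states.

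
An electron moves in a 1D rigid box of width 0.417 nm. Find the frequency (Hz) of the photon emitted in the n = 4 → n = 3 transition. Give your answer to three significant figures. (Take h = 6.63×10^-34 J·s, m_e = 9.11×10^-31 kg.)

f = 3.66×10^15 Hz

E_1 = h²/(8m_eL²) = 3.469×10^-19 J and ΔE = (4² − 3²)E_1 = 2.428×10^-18 J.
f = ΔE/h = 2.428×10^-18/6.63×10^-34 = 3.66×10^15 Hz.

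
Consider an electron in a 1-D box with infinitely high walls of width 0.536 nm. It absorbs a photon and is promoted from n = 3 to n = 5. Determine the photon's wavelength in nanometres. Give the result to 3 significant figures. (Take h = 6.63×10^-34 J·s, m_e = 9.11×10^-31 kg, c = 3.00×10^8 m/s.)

E_1 = h²/(8m_eL²) = 2.099×10^-19 J, so ΔE = (5² − 3²)E_1 = 3.358×10^-18 J.
λ = hc/ΔE = (6.63×10^-34·3.00×10^8)/3.358×10^-18 = 5.92×10^-8 m = 59.2 nm.

λ = 59.2 nm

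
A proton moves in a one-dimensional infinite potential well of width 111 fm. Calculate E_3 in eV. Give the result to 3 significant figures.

For an infinite well E_n = n²h²/(8m_pL²), so E_1 = h²/(8m_pL²) = (6.626×10^-34)²/(8·1.673×10^-27·(1.11×10^-13 m)²) = 2.662×10^-15 J.
Then E_3 = 3²·E_1 = 9·2.662×10^-15 J = 2.396×10^-14 J.
Converting, E_3 = 2.396×10^-14 J / (1.602×10^-19 J/eV) = 1.50×10^5 eV.

E_3 = 1.50×10^5 eV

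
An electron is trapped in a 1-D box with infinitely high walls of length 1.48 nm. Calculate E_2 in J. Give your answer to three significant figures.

E_2 = 1.10×10^-19 J

For an infinite well E_n = n²h²/(8m_eL²), so E_1 = h²/(8m_eL²) = (6.626×10^-34)²/(8·9.109×10^-31·(1.48×10^-9 m)²) = 2.751×10^-20 J.
Then E_2 = 2²·E_1 = 4·2.751×10^-20 J = 1.10×10^-19 J.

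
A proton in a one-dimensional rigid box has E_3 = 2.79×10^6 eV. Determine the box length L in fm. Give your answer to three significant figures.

From E_n = n²h²/(8m_pL²), L = n·h/√(8m_pE_n).
E_3 = 2.79×10^6 eV = 4.470×10^-13 J, so L = 3·6.626×10^-34/√(8·1.673×10^-27·4.470×10^-13) = 2.57×10^-14 m = 25.7 fm.

L = 25.7 fm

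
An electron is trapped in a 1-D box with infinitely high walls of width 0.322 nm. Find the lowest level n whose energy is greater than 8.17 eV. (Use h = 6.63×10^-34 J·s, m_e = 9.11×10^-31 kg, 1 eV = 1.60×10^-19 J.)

n = 2

E_1 = h²/(8m_eL²) = 5.817×10^-19 J = 3.636 eV.
Need n² > 8.17/3.636 = 2.247, i.e. n > 1.499.
The smallest integer satisfying this is n = 2.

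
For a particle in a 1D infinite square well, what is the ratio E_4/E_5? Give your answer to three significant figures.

0.640

E_n ∝ n², so E_4/E_5 = 4²/5² = 16/25 = 0.640.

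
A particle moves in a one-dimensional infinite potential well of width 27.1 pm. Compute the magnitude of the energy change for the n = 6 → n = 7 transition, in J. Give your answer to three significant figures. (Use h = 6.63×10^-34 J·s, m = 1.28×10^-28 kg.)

|ΔE| = 7.60×10^-18 J

E_1 = h²/(8mL²) = 5.845×10^-19 J.
|ΔE| = |6² − 7²|·E_1 = 13·5.845×10^-19 J = 7.60×10^-18 J.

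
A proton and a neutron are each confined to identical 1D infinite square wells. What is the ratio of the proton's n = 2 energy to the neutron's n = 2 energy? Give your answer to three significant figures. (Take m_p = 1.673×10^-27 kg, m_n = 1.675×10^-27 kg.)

E_n ∝ 1/m at fixed n and L, so the ratio is m_n/m_p = 1.675×10^-27/1.673×10^-27 = 1.00.

1.00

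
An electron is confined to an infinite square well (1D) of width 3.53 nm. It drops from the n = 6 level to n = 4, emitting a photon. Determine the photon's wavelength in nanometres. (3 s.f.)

E_1 = h²/(8m_eL²) = 4.835×10^-21 J, so ΔE = (6² − 4²)E_1 = 9.670×10^-20 J.
λ = hc/ΔE = (6.626×10^-34·2.998×10^8)/9.670×10^-20 = 2.05×10^-6 m = 2.05×10^3 nm.

λ = 2.05×10^3 nm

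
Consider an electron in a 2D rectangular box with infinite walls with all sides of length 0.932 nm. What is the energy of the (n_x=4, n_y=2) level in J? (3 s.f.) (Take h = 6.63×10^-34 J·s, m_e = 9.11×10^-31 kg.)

E = 1.39×10^-18 J

For a 2D rectangular well E = (h²/8m_e)·Σ n_i²/L_i² = (6.63×10^-34)²/(8·9.11×10^-31) · [4²/(0.932 nm)² + 2²/(0.932 nm)²].
Evaluating gives E = 1.39×10^-18 J.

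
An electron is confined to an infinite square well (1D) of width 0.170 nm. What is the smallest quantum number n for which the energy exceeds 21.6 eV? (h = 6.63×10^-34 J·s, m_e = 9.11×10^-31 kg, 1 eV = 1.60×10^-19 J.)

n = 2

E_1 = h²/(8m_eL²) = 2.087×10^-18 J = 13.04 eV.
Need n² > 21.6/13.04 = 1.656, i.e. n > 1.287.
The smallest integer satisfying this is n = 2.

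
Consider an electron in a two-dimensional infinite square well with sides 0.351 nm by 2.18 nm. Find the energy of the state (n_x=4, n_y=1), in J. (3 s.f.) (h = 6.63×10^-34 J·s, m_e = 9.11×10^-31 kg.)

For a 2D rectangular well E = (h²/8m_e)·Σ n_i²/L_i² = (6.63×10^-34)²/(8·9.11×10^-31) · [4²/(0.351 nm)² + 1²/(2.18 nm)²].
Evaluating gives E = 7.85×10^-18 J.

E = 7.85×10^-18 J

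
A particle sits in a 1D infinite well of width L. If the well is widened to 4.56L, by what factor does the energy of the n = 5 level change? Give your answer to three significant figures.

E_n ∝ 1/L², so the energy scales by 1/4.56² = 0.0481.

0.0481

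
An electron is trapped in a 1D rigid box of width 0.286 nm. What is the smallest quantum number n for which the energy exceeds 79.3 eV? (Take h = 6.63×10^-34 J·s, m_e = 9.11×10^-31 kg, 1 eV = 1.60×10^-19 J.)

E_1 = h²/(8m_eL²) = 7.374×10^-19 J = 4.609 eV.
Need n² > 79.3/4.609 = 17.21, i.e. n > 4.148.
The smallest integer satisfying this is n = 5.

n = 5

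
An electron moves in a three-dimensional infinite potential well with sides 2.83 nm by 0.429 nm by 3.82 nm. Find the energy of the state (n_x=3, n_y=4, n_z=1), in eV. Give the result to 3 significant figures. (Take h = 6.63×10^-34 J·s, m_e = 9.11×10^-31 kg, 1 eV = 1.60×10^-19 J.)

E = 33.2 eV

For a 3D rectangular well E = (h²/8m_e)·Σ n_i²/L_i² = (6.63×10^-34)²/(8·9.11×10^-31) · [3²/(2.83 nm)² + 4²/(0.429 nm)² + 1²/(3.82 nm)²].
Evaluating gives E = 5.315×10^-18 J = 33.2 eV.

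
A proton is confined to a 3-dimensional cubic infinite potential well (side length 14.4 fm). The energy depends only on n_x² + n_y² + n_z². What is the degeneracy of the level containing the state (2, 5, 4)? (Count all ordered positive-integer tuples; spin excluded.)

The level has n_x² + n_y² + n_z² = 45. The ordered positive-integer solutions are (2, 4, 5), (2, 5, 4), (4, 2, 5), (4, 5, 2), (5, 2, 4), (5, 4, 2).
That gives 6 states.

degeneracy = 6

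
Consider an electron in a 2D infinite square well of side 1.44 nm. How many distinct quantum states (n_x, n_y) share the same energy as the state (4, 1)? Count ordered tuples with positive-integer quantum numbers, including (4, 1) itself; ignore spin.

The level has n_x² + n_y² = 17. The ordered positive-integer solutions are (1, 4), (4, 1).
That gives 2 states.

degeneracy = 2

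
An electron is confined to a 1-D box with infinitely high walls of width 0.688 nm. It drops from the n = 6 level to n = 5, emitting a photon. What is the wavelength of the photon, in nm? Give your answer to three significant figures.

λ = 142 nm

E_1 = h²/(8m_eL²) = 1.273×10^-19 J, so ΔE = (6² − 5²)E_1 = 1.400×10^-18 J.
λ = hc/ΔE = (6.626×10^-34·2.998×10^8)/1.400×10^-18 = 1.42×10^-7 m = 142 nm.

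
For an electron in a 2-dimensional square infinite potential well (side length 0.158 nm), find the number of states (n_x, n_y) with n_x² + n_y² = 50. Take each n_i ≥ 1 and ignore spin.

degeneracy = 3

The level has n_x² + n_y² = 50. The ordered positive-integer solutions are (1, 7), (5, 5), (7, 1).
That gives 3 states.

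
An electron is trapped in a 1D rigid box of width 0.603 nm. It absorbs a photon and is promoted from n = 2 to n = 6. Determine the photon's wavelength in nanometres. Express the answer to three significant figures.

λ = 37.5 nm

E_1 = h²/(8m_eL²) = 1.657×10^-19 J, so ΔE = (6² − 2²)E_1 = 5.302×10^-18 J.
λ = hc/ΔE = (6.626×10^-34·2.998×10^8)/5.302×10^-18 = 3.75×10^-8 m = 37.5 nm.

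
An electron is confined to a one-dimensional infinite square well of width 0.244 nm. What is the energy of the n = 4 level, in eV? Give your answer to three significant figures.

For an infinite well E_n = n²h²/(8m_eL²), so E_1 = h²/(8m_eL²) = (6.626×10^-34)²/(8·9.109×10^-31·(2.44×10^-10 m)²) = 1.012×10^-18 J.
Then E_4 = 4²·E_1 = 16·1.012×10^-18 J = 1.619×10^-17 J.
Converting, E_4 = 1.619×10^-17 J / (1.602×10^-19 J/eV) = 101 eV.

E_4 = 101 eV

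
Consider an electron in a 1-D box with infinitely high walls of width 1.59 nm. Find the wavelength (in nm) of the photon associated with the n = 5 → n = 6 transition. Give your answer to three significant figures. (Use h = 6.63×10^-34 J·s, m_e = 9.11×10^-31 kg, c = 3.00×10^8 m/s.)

E_1 = h²/(8m_eL²) = 2.386×10^-20 J, so ΔE = (6² − 5²)E_1 = 2.625×10^-19 J.
λ = hc/ΔE = (6.63×10^-34·3.00×10^8)/2.625×10^-19 = 7.58×10^-7 m = 758 nm.

λ = 758 nm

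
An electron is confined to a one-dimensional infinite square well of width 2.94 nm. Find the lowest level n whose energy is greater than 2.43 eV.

E_1 = h²/(8m_eL²) = 6.970×10^-21 J = 0.04351 eV.
Need n² > 2.43/0.04351 = 55.85, i.e. n > 7.473.
The smallest integer satisfying this is n = 8.

n = 8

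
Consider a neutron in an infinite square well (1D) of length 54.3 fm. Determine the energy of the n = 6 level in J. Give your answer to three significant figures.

E_6 = 4.00×10^-13 J

For an infinite well E_n = n²h²/(8m_nL²), so E_1 = h²/(8m_nL²) = (6.626×10^-34)²/(8·1.675×10^-27·(5.43×10^-14 m)²) = 1.111×10^-14 J.
Then E_6 = 6²·E_1 = 36·1.111×10^-14 J = 4.00×10^-13 J.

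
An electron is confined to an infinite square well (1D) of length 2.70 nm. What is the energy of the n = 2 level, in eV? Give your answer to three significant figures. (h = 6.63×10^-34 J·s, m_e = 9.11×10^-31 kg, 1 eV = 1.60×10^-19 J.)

For an infinite well E_n = n²h²/(8m_eL²), so E_1 = h²/(8m_eL²) = (6.63×10^-34)²/(8·9.11×10^-31·(2.70×10^-9 m)²) = 8.274×10^-21 J.
Then E_2 = 2²·E_1 = 4·8.274×10^-21 J = 3.310×10^-20 J.
Converting, E_2 = 3.310×10^-20 J / (1.60×10^-19 J/eV) = 0.207 eV.

E_2 = 0.207 eV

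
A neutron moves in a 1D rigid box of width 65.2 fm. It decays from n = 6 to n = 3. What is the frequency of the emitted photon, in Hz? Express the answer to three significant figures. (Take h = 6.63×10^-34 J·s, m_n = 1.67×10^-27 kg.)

f = 3.15×10^20 Hz

E_1 = h²/(8m_nL²) = 7.740×10^-15 J and ΔE = (6² − 3²)E_1 = 2.090×10^-13 J.
f = ΔE/h = 2.090×10^-13/6.63×10^-34 = 3.15×10^20 Hz.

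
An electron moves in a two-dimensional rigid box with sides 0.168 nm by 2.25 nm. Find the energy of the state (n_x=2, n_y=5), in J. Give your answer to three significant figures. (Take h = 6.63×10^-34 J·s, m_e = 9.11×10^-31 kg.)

For a 2D rectangular well E = (h²/8m_e)·Σ n_i²/L_i² = (6.63×10^-34)²/(8·9.11×10^-31) · [2²/(0.168 nm)² + 5²/(2.25 nm)²].
Evaluating gives E = 8.85×10^-18 J.

E = 8.85×10^-18 J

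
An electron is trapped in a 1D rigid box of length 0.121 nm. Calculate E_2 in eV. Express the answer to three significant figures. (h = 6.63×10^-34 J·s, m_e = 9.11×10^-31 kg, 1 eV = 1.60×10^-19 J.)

E_2 = 103 eV

For an infinite well E_n = n²h²/(8m_eL²), so E_1 = h²/(8m_eL²) = (6.63×10^-34)²/(8·9.11×10^-31·(1.21×10^-10 m)²) = 4.120×10^-18 J.
Then E_2 = 2²·E_1 = 4·4.120×10^-18 J = 1.648×10^-17 J.
Converting, E_2 = 1.648×10^-17 J / (1.60×10^-19 J/eV) = 103 eV.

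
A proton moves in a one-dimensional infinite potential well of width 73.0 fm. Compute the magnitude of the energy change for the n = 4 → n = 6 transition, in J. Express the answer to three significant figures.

E_1 = h²/(8m_pL²) = 6.156×10^-15 J.
|ΔE| = |4² − 6²|·E_1 = 20·6.156×10^-15 J = 1.23×10^-13 J.

|ΔE| = 1.23×10^-13 J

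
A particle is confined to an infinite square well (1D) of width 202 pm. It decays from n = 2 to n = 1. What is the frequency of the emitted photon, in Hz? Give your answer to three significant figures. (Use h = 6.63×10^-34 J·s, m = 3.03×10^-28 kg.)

f = 2.01×10^13 Hz

E_1 = h²/(8mL²) = 4.444×10^-21 J and ΔE = (2² − 1²)E_1 = 1.333×10^-20 J.
f = ΔE/h = 1.333×10^-20/6.63×10^-34 = 2.01×10^13 Hz.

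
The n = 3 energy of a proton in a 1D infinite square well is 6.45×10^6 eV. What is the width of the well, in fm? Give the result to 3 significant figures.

From E_n = n²h²/(8m_pL²), L = n·h/√(8m_pE_n).
E_3 = 6.45×10^6 eV = 1.033×10^-12 J, so L = 3·6.626×10^-34/√(8·1.673×10^-27·1.033×10^-12) = 1.69×10^-14 m = 16.9 fm.

L = 16.9 fm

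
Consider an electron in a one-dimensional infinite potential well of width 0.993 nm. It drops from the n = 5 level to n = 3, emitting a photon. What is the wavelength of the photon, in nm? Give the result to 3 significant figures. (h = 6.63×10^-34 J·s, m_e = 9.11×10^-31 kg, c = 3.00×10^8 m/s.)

λ = 203 nm

E_1 = h²/(8m_eL²) = 6.117×10^-20 J, so ΔE = (5² − 3²)E_1 = 9.787×10^-19 J.
λ = hc/ΔE = (6.63×10^-34·3.00×10^8)/9.787×10^-19 = 2.03×10^-7 m = 203 nm.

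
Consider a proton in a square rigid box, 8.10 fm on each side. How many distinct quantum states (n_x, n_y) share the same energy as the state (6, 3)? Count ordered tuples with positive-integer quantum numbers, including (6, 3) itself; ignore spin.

The level has n_x² + n_y² = 45. The ordered positive-integer solutions are (3, 6), (6, 3).
That gives 2 states.

degeneracy = 2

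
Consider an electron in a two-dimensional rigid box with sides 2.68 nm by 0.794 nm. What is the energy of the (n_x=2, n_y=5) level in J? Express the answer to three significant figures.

E = 2.42×10^-18 J

For a 2D rectangular well E = (h²/8m_e)·Σ n_i²/L_i² = (6.626×10^-34)²/(8·9.109×10^-31) · [2²/(2.68 nm)² + 5²/(0.794 nm)²].
Evaluating gives E = 2.42×10^-18 J.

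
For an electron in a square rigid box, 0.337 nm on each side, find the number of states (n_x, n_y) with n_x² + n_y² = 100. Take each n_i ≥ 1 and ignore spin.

degeneracy = 2

The level has n_x² + n_y² = 100. The ordered positive-integer solutions are (6, 8), (8, 6).
That gives 2 states.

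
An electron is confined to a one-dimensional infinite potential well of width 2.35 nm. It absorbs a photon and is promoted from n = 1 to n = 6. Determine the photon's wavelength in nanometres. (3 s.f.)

λ = 520 nm

E_1 = h²/(8m_eL²) = 1.091×10^-20 J, so ΔE = (6² − 1²)E_1 = 3.819×10^-19 J.
λ = hc/ΔE = (6.626×10^-34·2.998×10^8)/3.819×10^-19 = 5.20×10^-7 m = 520 nm.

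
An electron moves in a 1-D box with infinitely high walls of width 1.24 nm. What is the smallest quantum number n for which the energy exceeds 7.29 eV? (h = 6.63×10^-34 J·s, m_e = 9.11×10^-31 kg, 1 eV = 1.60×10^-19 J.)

n = 6

E_1 = h²/(8m_eL²) = 3.923×10^-20 J = 0.2452 eV.
Need n² > 7.29/0.2452 = 29.73, i.e. n > 5.453.
The smallest integer satisfying this is n = 6.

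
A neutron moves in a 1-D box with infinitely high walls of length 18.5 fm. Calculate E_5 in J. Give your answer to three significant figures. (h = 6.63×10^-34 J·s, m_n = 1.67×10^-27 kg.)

For an infinite well E_n = n²h²/(8m_nL²), so E_1 = h²/(8m_nL²) = (6.63×10^-34)²/(8·1.67×10^-27·(1.85×10^-14 m)²) = 9.613×10^-14 J.
Then E_5 = 5²·E_1 = 25·9.613×10^-14 J = 2.40×10^-12 J.

E_5 = 2.40×10^-12 J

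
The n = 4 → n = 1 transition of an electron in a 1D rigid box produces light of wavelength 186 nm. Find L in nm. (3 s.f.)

L = 0.920 nm

The photon carries ΔE = hc/λ = 6.626×10^-34·2.998×10^8/1.86×10^-7 m = 1.068×10^-18 J.
Since ΔE = (4² − 1²)E_1, E_1 = 7.120×10^-20 J, and L = h/√(8m_eE_1) = 9.20×10^-10 m = 0.920 nm.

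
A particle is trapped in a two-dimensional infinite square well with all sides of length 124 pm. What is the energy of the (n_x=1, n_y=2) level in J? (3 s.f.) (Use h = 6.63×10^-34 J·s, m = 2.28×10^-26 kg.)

E = 7.84×10^-22 J

For a 2D rectangular well E = (h²/8m)·Σ n_i²/L_i² = (6.63×10^-34)²/(8·2.28×10^-26) · [1²/(124 pm)² + 2²/(124 pm)²].
Evaluating gives E = 7.84×10^-22 J.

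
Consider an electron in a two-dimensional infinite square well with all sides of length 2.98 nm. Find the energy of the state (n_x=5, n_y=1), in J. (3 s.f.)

For a 2D rectangular well E = (h²/8m_e)·Σ n_i²/L_i² = (6.626×10^-34)²/(8·9.109×10^-31) · [5²/(2.98 nm)² + 1²/(2.98 nm)²].
Evaluating gives E = 1.76×10^-19 J.

E = 1.76×10^-19 J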